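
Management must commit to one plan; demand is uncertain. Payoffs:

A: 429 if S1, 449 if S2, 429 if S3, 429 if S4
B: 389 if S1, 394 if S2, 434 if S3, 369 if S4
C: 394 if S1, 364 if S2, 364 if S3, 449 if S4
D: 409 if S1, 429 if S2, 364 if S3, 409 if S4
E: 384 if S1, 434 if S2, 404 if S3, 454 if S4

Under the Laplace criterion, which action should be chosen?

A

Row averages: A=434, B=396.5, C=392.75, D=402.75, E=419
Highest average = 434 → A.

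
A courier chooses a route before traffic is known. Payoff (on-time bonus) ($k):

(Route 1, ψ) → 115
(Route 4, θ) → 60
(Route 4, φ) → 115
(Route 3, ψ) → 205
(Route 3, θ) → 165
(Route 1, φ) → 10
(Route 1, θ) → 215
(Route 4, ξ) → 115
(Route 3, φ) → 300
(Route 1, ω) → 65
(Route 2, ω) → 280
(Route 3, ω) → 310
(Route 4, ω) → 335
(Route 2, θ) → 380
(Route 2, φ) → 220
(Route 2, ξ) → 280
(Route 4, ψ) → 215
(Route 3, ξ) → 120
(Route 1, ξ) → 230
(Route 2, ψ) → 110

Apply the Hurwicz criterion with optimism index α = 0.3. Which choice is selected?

Route 1: 0.3·230 + 0.7·10 = 76
Route 2: 0.3·380 + 0.7·110 = 191
Route 3: 0.3·310 + 0.7·120 = 177
Route 4: 0.3·335 + 0.7·60 = 142.5
Highest Hurwicz score = 191 → Route 2.

Route 2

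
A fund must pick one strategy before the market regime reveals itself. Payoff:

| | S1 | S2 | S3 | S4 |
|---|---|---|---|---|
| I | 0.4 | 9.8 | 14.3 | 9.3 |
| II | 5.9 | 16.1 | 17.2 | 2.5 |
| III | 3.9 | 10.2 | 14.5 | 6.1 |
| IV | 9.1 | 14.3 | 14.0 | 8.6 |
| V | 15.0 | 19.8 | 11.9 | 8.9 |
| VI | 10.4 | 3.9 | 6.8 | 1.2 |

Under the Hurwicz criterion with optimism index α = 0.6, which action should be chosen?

V

I: 0.6·14.3 + 0.4·0.4 = 8.74
II: 0.6·17.2 + 0.4·2.5 = 11.32
III: 0.6·14.5 + 0.4·3.9 = 10.26
IV: 0.6·14.3 + 0.4·8.6 = 12.02
V: 0.6·19.8 + 0.4·8.9 = 15.44
VI: 0.6·10.4 + 0.4·1.2 = 6.72
Highest Hurwicz score = 15.44 → V.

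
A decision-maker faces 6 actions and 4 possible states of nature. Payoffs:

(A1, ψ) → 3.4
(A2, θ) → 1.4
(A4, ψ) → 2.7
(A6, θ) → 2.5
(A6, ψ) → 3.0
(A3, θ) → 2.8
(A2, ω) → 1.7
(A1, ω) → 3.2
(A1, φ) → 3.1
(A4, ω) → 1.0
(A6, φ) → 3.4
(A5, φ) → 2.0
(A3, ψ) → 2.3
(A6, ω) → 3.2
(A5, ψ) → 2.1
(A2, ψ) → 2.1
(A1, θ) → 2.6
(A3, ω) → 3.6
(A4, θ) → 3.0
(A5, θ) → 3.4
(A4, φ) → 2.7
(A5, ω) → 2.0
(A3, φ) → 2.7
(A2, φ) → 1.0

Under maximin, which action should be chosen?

Row minima: A1=2.6, A2=1.0, A3=2.3, A4=1.0, A5=2.0, A6=2.5
Best worst-case = 2.6 → A1.

A1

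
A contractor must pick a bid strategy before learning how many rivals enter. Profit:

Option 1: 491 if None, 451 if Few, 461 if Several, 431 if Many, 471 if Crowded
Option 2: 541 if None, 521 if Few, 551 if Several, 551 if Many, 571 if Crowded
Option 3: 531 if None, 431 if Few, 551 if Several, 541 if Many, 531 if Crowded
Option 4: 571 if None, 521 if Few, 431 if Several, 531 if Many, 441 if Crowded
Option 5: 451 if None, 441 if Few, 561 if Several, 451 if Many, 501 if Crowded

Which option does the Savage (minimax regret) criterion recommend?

Option 2

Column bests: None=571, Few=521, Several=561, Many=551, Crowded=571.
Option 1 regrets: 80, 70, 100, 120, 100 → max 120
Option 2 regrets: 30, 0, 10, 0, 0 → max 30
Option 3 regrets: 40, 90, 10, 10, 40 → max 90
Option 4 regrets: 0, 0, 130, 20, 130 → max 130
Option 5 regrets: 120, 80, 0, 100, 70 → max 120
Smallest max regret = 30 → Option 2.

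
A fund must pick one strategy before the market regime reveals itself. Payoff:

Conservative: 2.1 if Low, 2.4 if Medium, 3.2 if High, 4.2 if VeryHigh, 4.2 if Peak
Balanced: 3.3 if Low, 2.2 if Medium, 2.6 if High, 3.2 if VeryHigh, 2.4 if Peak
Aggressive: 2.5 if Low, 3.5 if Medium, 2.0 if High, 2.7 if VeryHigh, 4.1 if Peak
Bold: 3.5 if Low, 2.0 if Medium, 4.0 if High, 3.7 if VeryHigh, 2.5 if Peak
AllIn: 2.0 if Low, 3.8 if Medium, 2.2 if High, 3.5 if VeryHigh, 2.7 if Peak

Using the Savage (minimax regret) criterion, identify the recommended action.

Column bests: Low=3.5, Medium=3.8, High=4.0, VeryHigh=4.2, Peak=4.2.
Conservative regrets: 1.4, 1.4, 0.8, 0.0, 0.0 → max 1.4
Balanced regrets: 0.2, 1.6, 1.4, 1.0, 1.8 → max 1.8
Aggressive regrets: 1.0, 0.3, 2.0, 1.5, 0.1 → max 2.0
Bold regrets: 0.0, 1.8, 0.0, 0.5, 1.7 → max 1.8
AllIn regrets: 1.5, 0.0, 1.8, 0.7, 1.5 → max 1.8
Smallest max regret = 1.4 → Conservative.

Conservative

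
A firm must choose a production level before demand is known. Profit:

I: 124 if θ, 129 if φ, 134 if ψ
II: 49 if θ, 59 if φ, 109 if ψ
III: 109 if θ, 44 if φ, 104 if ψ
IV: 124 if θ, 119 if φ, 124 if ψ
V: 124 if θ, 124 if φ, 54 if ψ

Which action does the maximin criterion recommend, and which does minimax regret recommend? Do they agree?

maximin → I; minimax regret → I (agree)

Row minima: I=124, II=49, III=44, IV=119, V=54
Best worst-case = 124 → I.
Column bests: θ=124, φ=129, ψ=134.
I regrets: 0, 0, 0 → max 0
II regrets: 75, 70, 25 → max 75
III regrets: 15, 85, 30 → max 85
IV regrets: 0, 10, 10 → max 10
V regrets: 0, 5, 80 → max 80
Smallest max regret = 0 → I.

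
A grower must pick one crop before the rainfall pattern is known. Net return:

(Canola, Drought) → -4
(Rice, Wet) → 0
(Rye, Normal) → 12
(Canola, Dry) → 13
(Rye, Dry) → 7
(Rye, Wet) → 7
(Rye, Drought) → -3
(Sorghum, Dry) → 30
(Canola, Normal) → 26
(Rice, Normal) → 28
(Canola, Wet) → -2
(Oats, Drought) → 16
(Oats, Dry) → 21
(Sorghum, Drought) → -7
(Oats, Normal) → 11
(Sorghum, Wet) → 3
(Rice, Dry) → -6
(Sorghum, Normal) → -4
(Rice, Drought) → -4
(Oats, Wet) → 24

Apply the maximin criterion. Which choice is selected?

Row minima: Oats=11, Rice=-6, Sorghum=-7, Canola=-4, Rye=-3
Best worst-case = 11 → Oats.

Oats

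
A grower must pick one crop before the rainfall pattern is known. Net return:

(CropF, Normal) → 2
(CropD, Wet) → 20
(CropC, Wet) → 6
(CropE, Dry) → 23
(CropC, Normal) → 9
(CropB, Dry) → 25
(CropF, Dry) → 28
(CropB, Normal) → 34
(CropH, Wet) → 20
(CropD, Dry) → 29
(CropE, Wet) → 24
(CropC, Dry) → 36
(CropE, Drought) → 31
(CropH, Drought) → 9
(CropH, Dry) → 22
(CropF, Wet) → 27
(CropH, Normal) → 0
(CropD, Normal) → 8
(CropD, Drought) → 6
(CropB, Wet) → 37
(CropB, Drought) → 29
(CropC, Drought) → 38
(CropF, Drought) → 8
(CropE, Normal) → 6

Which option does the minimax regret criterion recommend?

CropB

Column bests: Drought=38, Dry=36, Normal=34, Wet=37.
CropD regrets: 32, 7, 26, 17 → max 32
CropH regrets: 29, 14, 34, 17 → max 34
CropE regrets: 7, 13, 28, 13 → max 28
CropB regrets: 9, 11, 0, 0 → max 11
CropC regrets: 0, 0, 25, 31 → max 31
CropF regrets: 30, 8, 32, 10 → max 32
Smallest max regret = 11 → CropB.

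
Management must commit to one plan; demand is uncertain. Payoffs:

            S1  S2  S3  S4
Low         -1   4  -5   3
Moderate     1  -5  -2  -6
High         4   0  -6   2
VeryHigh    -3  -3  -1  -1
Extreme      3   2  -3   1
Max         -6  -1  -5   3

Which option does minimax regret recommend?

Column bests: S1=4, S2=4, S3=-1, S4=3.
Low regrets: 5, 0, 4, 0 → max 5
Moderate regrets: 3, 9, 1, 9 → max 9
High regrets: 0, 4, 5, 1 → max 5
VeryHigh regrets: 7, 7, 0, 4 → max 7
Extreme regrets: 1, 2, 2, 2 → max 2
Max regrets: 10, 5, 4, 0 → max 10
Smallest max regret = 2 → Extreme.

Extreme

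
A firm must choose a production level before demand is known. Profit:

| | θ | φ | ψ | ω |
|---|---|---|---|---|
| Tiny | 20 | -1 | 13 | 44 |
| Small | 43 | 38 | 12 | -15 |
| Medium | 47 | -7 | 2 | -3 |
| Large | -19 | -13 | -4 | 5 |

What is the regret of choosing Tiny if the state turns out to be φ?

39

Best payoff under φ is 38.
Regret = 38 − (-1) = 39.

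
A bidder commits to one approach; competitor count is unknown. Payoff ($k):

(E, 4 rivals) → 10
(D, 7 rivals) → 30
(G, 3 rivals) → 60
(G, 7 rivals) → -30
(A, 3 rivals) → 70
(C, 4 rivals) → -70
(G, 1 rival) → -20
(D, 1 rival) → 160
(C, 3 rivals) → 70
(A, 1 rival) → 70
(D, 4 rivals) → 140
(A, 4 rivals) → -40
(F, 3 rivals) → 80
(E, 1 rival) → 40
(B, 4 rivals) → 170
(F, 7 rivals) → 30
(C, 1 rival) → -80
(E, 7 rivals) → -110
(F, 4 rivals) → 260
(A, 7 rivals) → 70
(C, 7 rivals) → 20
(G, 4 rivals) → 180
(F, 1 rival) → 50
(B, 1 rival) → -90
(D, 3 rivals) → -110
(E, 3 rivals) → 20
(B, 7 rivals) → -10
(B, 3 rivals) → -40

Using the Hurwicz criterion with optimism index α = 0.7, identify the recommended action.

F

A: 0.7·70 + 0.3·(-40) = 37
B: 0.7·170 + 0.3·(-90) = 92
C: 0.7·70 + 0.3·(-80) = 25
D: 0.7·160 + 0.3·(-110) = 79
E: 0.7·40 + 0.3·(-110) = -5
F: 0.7·260 + 0.3·30 = 191
G: 0.7·180 + 0.3·(-30) = 117
Highest Hurwicz score = 191 → F.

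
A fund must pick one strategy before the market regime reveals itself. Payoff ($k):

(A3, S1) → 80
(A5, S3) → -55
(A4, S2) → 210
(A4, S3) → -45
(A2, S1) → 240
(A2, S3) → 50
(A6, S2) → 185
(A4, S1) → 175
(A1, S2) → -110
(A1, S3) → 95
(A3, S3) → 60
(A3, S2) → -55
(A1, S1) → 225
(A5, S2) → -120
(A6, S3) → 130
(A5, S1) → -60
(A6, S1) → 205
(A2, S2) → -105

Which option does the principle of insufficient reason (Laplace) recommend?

A6

Row averages: A1=70, A2=185/3, A3=85/3, A4=340/3, A5=-235/3, A6=520/3
Highest average = 520/3 → A6.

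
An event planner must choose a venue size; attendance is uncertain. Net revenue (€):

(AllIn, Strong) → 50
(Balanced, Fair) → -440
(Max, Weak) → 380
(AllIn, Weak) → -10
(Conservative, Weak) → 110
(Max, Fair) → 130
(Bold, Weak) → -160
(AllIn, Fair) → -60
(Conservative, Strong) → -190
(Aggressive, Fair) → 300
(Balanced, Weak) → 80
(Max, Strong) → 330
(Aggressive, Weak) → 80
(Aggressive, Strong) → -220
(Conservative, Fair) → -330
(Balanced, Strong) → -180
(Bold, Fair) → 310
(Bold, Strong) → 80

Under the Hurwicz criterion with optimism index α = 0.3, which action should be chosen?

Max

Conservative: 0.3·110 + 0.7·(-330) = -198
Balanced: 0.3·80 + 0.7·(-440) = -284
Aggressive: 0.3·300 + 0.7·(-220) = -64
Bold: 0.3·310 + 0.7·(-160) = -19
AllIn: 0.3·50 + 0.7·(-60) = -27
Max: 0.3·380 + 0.7·130 = 205
Highest Hurwicz score = 205 → Max.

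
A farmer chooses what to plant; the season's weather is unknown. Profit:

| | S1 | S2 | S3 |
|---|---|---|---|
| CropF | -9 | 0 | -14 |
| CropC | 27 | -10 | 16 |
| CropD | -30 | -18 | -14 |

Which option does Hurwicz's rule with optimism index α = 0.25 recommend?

CropC

CropF: 0.25·0 + 0.75·(-14) = -10.5
CropC: 0.25·27 + 0.75·(-10) = -0.75
CropD: 0.25·(-14) + 0.75·(-30) = -26
Highest Hurwicz score = -0.75 → CropC.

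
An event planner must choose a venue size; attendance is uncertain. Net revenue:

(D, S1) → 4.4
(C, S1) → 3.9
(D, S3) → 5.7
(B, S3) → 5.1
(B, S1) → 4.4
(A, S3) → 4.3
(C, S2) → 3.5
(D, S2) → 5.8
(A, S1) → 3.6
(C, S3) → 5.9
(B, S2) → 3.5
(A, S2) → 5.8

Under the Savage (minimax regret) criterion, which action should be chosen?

Column bests: S1=4.4, S2=5.8, S3=5.9.
A regrets: 0.8, 0.0, 1.6 → max 1.6
B regrets: 0.0, 2.3, 0.8 → max 2.3
C regrets: 0.5, 2.3, 0.0 → max 2.3
D regrets: 0.0, 0.0, 0.2 → max 0.2
Smallest max regret = 0.2 → D.

D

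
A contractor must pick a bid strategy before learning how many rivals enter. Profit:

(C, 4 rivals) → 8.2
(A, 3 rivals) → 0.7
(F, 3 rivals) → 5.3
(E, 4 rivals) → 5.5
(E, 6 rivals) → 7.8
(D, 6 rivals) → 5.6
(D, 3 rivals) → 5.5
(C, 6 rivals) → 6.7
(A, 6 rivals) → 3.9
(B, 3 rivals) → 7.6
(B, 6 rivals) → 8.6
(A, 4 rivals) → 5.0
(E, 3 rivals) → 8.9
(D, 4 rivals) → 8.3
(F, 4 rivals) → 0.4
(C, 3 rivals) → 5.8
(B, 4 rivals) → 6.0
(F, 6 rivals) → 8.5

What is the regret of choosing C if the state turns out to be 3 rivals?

Best payoff under 3 rivals is 8.9.
Regret = 8.9 − 5.8 = 3.1.

3.1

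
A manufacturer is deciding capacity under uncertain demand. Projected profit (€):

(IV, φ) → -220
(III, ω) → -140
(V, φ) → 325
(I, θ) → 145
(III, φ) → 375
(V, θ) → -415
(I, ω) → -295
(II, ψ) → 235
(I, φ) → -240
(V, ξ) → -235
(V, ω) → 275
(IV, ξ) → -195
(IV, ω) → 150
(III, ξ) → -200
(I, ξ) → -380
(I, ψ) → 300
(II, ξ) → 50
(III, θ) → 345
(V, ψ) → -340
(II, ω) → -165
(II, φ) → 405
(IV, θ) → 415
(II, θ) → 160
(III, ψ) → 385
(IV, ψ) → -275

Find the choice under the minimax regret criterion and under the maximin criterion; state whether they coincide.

Column bests: θ=415, φ=405, ψ=385, ω=275, ξ=50.
I regrets: 270, 645, 85, 570, 430 → max 645
II regrets: 255, 0, 150, 440, 0 → max 440
III regrets: 70, 30, 0, 415, 250 → max 415
IV regrets: 0, 625, 660, 125, 245 → max 660
V regrets: 830, 80, 725, 0, 285 → max 830
Smallest max regret = 415 → III.
Row minima: I=-380, II=-165, III=-200, IV=-275, V=-415
Best worst-case = -165 → II.

minimax regret → III; maximin → II (disagree)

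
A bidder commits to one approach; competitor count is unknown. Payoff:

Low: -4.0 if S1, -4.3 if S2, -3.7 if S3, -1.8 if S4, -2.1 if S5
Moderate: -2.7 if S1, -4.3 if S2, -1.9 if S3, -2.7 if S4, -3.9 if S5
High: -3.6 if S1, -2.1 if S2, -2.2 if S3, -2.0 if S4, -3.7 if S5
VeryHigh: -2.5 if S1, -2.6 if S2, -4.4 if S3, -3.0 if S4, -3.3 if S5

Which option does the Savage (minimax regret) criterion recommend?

High

Column bests: S1=-2.5, S2=-2.1, S3=-1.9, S4=-1.8, S5=-2.1.
Low regrets: 1.5, 2.2, 1.8, 0.0, 0.0 → max 2.2
Moderate regrets: 0.2, 2.2, 0.0, 0.9, 1.8 → max 2.2
High regrets: 1.1, 0.0, 0.3, 0.2, 1.6 → max 1.6
VeryHigh regrets: 0.0, 0.5, 2.5, 1.2, 1.2 → max 2.5
Smallest max regret = 1.6 → High.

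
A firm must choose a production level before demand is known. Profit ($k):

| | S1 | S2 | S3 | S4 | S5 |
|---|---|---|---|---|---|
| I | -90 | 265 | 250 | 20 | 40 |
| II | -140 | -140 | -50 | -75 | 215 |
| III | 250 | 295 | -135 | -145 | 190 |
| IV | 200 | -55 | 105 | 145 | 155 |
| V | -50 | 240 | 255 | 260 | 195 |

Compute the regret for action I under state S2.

Best payoff under S2 is 295.
Regret = 295 − 265 = 30.

30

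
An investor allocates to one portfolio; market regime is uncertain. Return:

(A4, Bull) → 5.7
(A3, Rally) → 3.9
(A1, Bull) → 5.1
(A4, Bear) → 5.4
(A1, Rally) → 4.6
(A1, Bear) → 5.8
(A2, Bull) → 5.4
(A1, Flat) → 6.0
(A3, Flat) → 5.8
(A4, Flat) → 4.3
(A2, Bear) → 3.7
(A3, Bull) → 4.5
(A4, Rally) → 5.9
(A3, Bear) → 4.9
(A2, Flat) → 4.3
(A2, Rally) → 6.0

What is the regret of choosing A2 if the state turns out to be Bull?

0.3

Best payoff under Bull is 5.7.
Regret = 5.7 − 5.4 = 0.3.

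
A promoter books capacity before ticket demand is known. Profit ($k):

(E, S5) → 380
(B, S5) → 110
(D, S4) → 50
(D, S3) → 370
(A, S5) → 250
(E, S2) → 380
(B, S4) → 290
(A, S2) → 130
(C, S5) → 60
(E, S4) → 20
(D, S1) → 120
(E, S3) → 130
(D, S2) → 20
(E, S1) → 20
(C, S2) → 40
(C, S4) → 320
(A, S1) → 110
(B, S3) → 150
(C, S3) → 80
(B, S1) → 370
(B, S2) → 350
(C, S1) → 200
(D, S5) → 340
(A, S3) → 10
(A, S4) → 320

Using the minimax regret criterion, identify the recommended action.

B

Column bests: S1=370, S2=380, S3=370, S4=320, S5=380.
A regrets: 260, 250, 360, 0, 130 → max 360
B regrets: 0, 30, 220, 30, 270 → max 270
C regrets: 170, 340, 290, 0, 320 → max 340
D regrets: 250, 360, 0, 270, 40 → max 360
E regrets: 350, 0, 240, 300, 0 → max 350
Smallest max regret = 270 → B.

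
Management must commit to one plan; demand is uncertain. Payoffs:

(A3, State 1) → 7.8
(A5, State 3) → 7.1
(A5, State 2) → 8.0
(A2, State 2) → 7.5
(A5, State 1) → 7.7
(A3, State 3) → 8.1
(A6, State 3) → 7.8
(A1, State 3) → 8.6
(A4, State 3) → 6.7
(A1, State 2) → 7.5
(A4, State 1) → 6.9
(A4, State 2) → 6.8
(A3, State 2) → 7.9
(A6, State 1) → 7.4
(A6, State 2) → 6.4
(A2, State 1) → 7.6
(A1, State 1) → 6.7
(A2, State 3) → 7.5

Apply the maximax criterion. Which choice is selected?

Row maxima: A1=8.6, A2=7.6, A3=8.1, A4=6.9, A5=8.0, A6=7.8
Best best-case = 8.6 → A1.

A1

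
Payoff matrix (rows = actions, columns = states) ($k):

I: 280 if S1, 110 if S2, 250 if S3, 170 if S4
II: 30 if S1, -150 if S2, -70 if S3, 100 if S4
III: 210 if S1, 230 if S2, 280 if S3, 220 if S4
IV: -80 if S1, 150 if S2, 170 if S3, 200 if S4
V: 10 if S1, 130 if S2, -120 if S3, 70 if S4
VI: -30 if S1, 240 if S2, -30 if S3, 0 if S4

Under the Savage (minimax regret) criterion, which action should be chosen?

III

Column bests: S1=280, S2=240, S3=280, S4=220.
I regrets: 0, 130, 30, 50 → max 130
II regrets: 250, 390, 350, 120 → max 390
III regrets: 70, 10, 0, 0 → max 70
IV regrets: 360, 90, 110, 20 → max 360
V regrets: 270, 110, 400, 150 → max 400
VI regrets: 310, 0, 310, 220 → max 310
Smallest max regret = 70 → III.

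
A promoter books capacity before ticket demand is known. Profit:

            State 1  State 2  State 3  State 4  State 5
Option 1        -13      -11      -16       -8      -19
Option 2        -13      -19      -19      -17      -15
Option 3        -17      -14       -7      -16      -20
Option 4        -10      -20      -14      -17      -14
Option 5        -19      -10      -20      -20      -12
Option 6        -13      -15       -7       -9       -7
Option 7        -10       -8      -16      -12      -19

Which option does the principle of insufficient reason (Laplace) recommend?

Row averages: Option 1=-13.4, Option 2=-16.6, Option 3=-14.8, Option 4=-15, Option 5=-16.2, Option 6=-10.2, Option 7=-13
Highest average = -10.2 → Option 6.

Option 6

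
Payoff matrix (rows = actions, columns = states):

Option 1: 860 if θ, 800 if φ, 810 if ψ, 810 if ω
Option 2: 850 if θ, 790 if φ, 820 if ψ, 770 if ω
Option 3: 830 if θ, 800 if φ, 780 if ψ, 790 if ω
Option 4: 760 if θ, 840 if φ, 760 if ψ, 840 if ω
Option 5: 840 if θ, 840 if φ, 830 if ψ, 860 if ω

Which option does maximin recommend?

Option 5

Row minima: Option 1=800, Option 2=770, Option 3=780, Option 4=760, Option 5=830
Best worst-case = 830 → Option 5.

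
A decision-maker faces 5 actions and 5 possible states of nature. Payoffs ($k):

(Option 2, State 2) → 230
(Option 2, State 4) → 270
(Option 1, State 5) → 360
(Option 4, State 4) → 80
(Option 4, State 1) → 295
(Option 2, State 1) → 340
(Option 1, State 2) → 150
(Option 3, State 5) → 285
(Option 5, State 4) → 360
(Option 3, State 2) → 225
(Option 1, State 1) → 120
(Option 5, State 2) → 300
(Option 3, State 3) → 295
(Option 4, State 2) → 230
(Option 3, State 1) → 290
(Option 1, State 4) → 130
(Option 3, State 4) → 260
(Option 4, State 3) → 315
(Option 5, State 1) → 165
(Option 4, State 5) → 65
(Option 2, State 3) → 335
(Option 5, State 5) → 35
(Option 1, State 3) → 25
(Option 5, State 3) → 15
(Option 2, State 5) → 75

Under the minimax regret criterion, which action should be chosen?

Column bests: State 1=340, State 2=300, State 3=335, State 4=360, State 5=360.
Option 1 regrets: 220, 150, 310, 230, 0 → max 310
Option 2 regrets: 0, 70, 0, 90, 285 → max 285
Option 3 regrets: 50, 75, 40, 100, 75 → max 100
Option 4 regrets: 45, 70, 20, 280, 295 → max 295
Option 5 regrets: 175, 0, 320, 0, 325 → max 325
Smallest max regret = 100 → Option 3.

Option 3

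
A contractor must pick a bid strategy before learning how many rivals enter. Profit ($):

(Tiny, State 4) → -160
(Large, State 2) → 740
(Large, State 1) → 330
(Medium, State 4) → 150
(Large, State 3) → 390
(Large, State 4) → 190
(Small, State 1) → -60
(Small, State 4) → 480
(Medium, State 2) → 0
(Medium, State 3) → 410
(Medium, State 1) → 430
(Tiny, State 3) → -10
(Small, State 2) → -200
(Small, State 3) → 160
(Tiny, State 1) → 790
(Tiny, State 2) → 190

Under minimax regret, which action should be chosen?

Large

Column bests: State 1=790, State 2=740, State 3=410, State 4=480.
Tiny regrets: 0, 550, 420, 640 → max 640
Small regrets: 850, 940, 250, 0 → max 940
Medium regrets: 360, 740, 0, 330 → max 740
Large regrets: 460, 0, 20, 290 → max 460
Smallest max regret = 460 → Large.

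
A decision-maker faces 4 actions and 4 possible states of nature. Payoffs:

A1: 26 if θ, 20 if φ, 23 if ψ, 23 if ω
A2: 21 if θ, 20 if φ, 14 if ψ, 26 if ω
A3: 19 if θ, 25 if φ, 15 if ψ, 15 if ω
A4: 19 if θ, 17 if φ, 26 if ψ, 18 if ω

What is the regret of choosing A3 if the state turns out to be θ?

7

Best payoff under θ is 26.
Regret = 26 − 19 = 7.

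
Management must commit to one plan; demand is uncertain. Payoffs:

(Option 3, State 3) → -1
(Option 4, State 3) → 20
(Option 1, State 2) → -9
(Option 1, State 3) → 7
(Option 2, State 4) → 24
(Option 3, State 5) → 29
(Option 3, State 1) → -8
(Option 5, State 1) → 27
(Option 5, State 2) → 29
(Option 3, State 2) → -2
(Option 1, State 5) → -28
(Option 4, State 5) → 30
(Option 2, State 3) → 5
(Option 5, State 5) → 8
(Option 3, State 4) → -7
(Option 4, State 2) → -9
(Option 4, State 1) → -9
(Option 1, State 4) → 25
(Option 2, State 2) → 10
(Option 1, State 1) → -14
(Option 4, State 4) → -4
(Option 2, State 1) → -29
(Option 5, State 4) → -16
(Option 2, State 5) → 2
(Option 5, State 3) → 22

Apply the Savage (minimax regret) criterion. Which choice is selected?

Option 3

Column bests: State 1=27, State 2=29, State 3=22, State 4=25, State 5=30.
Option 1 regrets: 41, 38, 15, 0, 58 → max 58
Option 2 regrets: 56, 19, 17, 1, 28 → max 56
Option 3 regrets: 35, 31, 23, 32, 1 → max 35
Option 4 regrets: 36, 38, 2, 29, 0 → max 38
Option 5 regrets: 0, 0, 0, 41, 22 → max 41
Smallest max regret = 35 → Option 3.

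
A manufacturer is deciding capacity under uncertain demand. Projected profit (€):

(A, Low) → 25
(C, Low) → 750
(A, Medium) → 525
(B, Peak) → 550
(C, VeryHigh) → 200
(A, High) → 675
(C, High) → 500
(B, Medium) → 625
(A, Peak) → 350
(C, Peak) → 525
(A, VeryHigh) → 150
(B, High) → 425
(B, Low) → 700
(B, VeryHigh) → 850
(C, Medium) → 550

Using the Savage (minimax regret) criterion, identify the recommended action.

B

Column bests: Low=750, Medium=625, High=675, VeryHigh=850, Peak=550.
A regrets: 725, 100, 0, 700, 200 → max 725
B regrets: 50, 0, 250, 0, 0 → max 250
C regrets: 0, 75, 175, 650, 25 → max 650
Smallest max regret = 250 → B.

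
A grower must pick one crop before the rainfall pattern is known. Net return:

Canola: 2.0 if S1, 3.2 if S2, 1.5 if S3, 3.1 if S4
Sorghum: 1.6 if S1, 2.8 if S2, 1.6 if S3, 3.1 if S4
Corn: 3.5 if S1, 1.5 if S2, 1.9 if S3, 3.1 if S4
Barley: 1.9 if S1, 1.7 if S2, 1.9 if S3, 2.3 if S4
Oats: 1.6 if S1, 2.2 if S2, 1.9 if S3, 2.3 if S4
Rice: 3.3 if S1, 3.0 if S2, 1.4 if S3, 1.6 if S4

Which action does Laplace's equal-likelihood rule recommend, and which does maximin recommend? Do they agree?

laplace → Corn; maximin → Barley (disagree)

Row averages: Canola=2.45, Sorghum=2.275, Corn=2.5, Barley=1.95, Oats=2, Rice=2.325
Highest average = 2.5 → Corn.
Row minima: Canola=1.5, Sorghum=1.6, Corn=1.5, Barley=1.7, Oats=1.6, Rice=1.4
Best worst-case = 1.7 → Barley.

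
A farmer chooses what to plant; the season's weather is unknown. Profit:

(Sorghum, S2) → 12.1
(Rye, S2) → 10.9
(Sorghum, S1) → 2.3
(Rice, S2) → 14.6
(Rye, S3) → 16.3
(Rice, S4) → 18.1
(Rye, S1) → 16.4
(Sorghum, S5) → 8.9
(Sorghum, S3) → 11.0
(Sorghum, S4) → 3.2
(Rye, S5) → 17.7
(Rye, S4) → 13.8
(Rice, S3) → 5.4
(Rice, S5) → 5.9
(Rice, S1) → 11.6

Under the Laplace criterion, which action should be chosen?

Rye

Row averages: Rye=15.02, Rice=11.12, Sorghum=7.5
Highest average = 15.02 → Rye.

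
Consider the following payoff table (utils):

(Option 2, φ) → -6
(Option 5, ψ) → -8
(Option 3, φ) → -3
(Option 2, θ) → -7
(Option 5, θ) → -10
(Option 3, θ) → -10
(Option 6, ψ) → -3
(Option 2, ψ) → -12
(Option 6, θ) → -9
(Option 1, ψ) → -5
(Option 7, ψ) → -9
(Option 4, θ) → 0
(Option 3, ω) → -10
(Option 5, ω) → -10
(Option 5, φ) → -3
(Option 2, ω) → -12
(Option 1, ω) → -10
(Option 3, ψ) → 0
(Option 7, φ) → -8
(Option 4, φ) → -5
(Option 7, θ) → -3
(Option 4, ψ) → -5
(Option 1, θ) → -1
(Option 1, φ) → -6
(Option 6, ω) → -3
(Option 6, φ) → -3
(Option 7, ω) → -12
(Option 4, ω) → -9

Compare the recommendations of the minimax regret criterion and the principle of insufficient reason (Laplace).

Column bests: θ=0, φ=-3, ψ=0, ω=-3.
Option 1 regrets: 1, 3, 5, 7 → max 7
Option 2 regrets: 7, 3, 12, 9 → max 12
Option 3 regrets: 10, 0, 0, 7 → max 10
Option 4 regrets: 0, 2, 5, 6 → max 6
Option 5 regrets: 10, 0, 8, 7 → max 10
Option 6 regrets: 9, 0, 3, 0 → max 9
Option 7 regrets: 3, 5, 9, 9 → max 9
Smallest max regret = 6 → Option 4.
Row averages: Option 1=-5.5, Option 2=-9.25, Option 3=-5.75, Option 4=-4.75, Option 5=-7.75, Option 6=-4.5, Option 7=-8
Highest average = -4.5 → Option 6.

minimax regret → Option 4; laplace → Option 6 (disagree)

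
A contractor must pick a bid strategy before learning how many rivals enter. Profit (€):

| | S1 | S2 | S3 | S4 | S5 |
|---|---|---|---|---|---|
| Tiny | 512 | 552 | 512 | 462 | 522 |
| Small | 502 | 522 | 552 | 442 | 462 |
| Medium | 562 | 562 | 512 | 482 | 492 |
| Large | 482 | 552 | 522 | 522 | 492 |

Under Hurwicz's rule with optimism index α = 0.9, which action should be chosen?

Medium

Tiny: 0.9·552 + 0.1·462 = 543
Small: 0.9·552 + 0.1·442 = 541
Medium: 0.9·562 + 0.1·482 = 554
Large: 0.9·552 + 0.1·482 = 545
Highest Hurwicz score = 554 → Medium.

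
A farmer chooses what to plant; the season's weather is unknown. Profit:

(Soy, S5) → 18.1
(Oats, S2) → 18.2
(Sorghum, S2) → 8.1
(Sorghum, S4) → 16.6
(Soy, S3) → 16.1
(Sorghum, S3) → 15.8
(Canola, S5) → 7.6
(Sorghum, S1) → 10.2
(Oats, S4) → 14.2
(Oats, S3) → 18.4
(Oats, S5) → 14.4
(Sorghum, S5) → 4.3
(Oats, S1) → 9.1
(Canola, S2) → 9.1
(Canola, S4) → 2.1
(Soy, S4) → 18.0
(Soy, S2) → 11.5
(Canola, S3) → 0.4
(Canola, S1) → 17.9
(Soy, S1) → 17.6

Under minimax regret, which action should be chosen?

Column bests: S1=17.9, S2=18.2, S3=18.4, S4=18.0, S5=18.1.
Canola regrets: 0.0, 9.1, 18.0, 15.9, 10.5 → max 18.0
Oats regrets: 8.8, 0.0, 0.0, 3.8, 3.7 → max 8.8
Sorghum regrets: 7.7, 10.1, 2.6, 1.4, 13.8 → max 13.8
Soy regrets: 0.3, 6.7, 2.3, 0.0, 0.0 → max 6.7
Smallest max regret = 6.7 → Soy.

Soy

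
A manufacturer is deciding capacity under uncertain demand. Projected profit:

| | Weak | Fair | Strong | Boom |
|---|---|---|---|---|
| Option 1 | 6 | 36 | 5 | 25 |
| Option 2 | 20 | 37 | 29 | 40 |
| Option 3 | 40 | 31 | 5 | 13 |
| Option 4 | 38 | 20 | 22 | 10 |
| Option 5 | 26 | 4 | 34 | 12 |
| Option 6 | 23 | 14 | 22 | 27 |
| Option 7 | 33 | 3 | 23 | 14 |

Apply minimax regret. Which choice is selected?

Option 2

Column bests: Weak=40, Fair=37, Strong=34, Boom=40.
Option 1 regrets: 34, 1, 29, 15 → max 34
Option 2 regrets: 20, 0, 5, 0 → max 20
Option 3 regrets: 0, 6, 29, 27 → max 29
Option 4 regrets: 2, 17, 12, 30 → max 30
Option 5 regrets: 14, 33, 0, 28 → max 33
Option 6 regrets: 17, 23, 12, 13 → max 23
Option 7 regrets: 7, 34, 11, 26 → max 34
Smallest max regret = 20 → Option 2.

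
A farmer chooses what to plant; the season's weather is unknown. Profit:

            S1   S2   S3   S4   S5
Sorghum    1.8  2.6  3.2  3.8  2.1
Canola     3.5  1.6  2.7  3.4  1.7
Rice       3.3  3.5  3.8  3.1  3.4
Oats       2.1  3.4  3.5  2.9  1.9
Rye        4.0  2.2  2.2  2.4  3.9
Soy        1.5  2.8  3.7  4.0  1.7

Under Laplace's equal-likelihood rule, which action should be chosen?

Rice

Row averages: Sorghum=2.7, Canola=2.58, Rice=3.42, Oats=2.76, Rye=2.94, Soy=2.74
Highest average = 3.42 → Rice.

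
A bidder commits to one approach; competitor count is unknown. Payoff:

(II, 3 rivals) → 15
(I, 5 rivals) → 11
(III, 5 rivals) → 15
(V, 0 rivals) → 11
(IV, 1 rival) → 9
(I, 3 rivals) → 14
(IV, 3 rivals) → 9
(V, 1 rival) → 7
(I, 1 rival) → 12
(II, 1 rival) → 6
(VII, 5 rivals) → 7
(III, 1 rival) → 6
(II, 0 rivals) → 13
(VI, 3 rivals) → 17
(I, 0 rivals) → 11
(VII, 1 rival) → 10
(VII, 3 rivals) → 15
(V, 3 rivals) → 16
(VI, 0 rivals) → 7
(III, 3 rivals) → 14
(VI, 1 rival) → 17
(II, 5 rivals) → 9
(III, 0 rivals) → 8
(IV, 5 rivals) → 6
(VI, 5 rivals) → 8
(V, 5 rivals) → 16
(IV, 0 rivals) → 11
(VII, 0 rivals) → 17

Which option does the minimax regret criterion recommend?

I

Column bests: 0 rivals=17, 1 rival=17, 3 rivals=17, 5 rivals=16.
I regrets: 6, 5, 3, 5 → max 6
II regrets: 4, 11, 2, 7 → max 11
III regrets: 9, 11, 3, 1 → max 11
IV regrets: 6, 8, 8, 10 → max 10
V regrets: 6, 10, 1, 0 → max 10
VI regrets: 10, 0, 0, 8 → max 10
VII regrets: 0, 7, 2, 9 → max 9
Smallest max regret = 6 → I.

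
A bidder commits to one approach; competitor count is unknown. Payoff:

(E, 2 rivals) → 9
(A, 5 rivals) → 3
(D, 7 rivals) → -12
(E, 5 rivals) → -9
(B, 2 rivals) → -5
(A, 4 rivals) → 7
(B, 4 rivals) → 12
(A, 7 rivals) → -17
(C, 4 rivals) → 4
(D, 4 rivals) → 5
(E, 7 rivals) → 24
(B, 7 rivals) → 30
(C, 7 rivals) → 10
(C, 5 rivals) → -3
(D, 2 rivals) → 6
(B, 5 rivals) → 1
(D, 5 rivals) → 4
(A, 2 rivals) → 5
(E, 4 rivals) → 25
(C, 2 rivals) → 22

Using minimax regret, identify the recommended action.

E

Column bests: 2 rivals=22, 4 rivals=25, 5 rivals=4, 7 rivals=30.
A regrets: 17, 18, 1, 47 → max 47
B regrets: 27, 13, 3, 0 → max 27
C regrets: 0, 21, 7, 20 → max 21
D regrets: 16, 20, 0, 42 → max 42
E regrets: 13, 0, 13, 6 → max 13
Smallest max regret = 13 → E.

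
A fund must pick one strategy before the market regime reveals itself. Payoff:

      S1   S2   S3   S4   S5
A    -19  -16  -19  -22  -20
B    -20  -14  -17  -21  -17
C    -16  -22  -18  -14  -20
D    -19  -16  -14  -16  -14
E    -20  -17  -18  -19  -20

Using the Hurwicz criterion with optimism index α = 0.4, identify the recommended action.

D

A: 0.4·(-16) + 0.6·(-22) = -19.6
B: 0.4·(-14) + 0.6·(-21) = -18.2
C: 0.4·(-14) + 0.6·(-22) = -18.8
D: 0.4·(-14) + 0.6·(-19) = -17
E: 0.4·(-17) + 0.6·(-20) = -18.8
Highest Hurwicz score = -17 → D.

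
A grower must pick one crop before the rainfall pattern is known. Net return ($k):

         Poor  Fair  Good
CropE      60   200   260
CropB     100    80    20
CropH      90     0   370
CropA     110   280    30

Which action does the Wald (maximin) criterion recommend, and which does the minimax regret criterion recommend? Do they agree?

Row minima: CropE=60, CropB=20, CropH=0, CropA=30
Best worst-case = 60 → CropE.
Column bests: Poor=110, Fair=280, Good=370.
CropE regrets: 50, 80, 110 → max 110
CropB regrets: 10, 200, 350 → max 350
CropH regrets: 20, 280, 0 → max 280
CropA regrets: 0, 0, 340 → max 340
Smallest max regret = 110 → CropE.

maximin → CropE; minimax regret → CropE (agree)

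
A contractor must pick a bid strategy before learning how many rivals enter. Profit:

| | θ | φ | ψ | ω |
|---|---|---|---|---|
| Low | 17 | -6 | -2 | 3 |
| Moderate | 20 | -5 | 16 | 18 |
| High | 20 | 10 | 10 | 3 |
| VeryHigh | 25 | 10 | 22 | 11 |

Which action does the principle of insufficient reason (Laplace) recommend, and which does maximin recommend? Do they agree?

laplace → VeryHigh; maximin → VeryHigh (agree)

Row averages: Low=3, Moderate=12.25, High=10.75, VeryHigh=17
Highest average = 17 → VeryHigh.
Row minima: Low=-6, Moderate=-5, High=3, VeryHigh=10
Best worst-case = 10 → VeryHigh.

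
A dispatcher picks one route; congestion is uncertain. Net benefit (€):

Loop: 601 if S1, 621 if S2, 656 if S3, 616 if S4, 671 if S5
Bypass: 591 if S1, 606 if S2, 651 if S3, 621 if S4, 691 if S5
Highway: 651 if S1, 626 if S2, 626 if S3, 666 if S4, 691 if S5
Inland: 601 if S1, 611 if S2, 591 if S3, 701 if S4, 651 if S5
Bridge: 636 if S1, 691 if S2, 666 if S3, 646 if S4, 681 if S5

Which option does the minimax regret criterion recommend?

Bridge

Column bests: S1=651, S2=691, S3=666, S4=701, S5=691.
Loop regrets: 50, 70, 10, 85, 20 → max 85
Bypass regrets: 60, 85, 15, 80, 0 → max 85
Highway regrets: 0, 65, 40, 35, 0 → max 65
Inland regrets: 50, 80, 75, 0, 40 → max 80
Bridge regrets: 15, 0, 0, 55, 10 → max 55
Smallest max regret = 55 → Bridge.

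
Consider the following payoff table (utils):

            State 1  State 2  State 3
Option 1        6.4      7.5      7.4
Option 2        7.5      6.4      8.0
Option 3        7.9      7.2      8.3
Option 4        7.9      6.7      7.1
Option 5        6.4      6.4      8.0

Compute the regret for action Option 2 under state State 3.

Best payoff under State 3 is 8.3.
Regret = 8.3 − 8.0 = 0.3.

0.3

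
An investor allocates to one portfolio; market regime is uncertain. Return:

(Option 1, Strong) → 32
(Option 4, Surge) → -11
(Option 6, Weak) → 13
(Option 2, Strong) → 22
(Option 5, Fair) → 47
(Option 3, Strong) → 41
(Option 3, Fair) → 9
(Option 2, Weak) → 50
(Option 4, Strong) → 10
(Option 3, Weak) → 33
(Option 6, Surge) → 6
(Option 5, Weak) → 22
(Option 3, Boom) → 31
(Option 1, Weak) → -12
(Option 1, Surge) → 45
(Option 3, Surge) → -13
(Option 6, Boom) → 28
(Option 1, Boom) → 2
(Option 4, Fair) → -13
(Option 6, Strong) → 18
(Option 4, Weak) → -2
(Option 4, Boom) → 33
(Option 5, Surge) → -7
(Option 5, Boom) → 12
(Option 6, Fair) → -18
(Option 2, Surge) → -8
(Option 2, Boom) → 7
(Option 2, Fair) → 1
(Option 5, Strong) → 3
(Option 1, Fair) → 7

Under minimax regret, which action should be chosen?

Option 5

Column bests: Weak=50, Fair=47, Strong=41, Boom=33, Surge=45.
Option 1 regrets: 62, 40, 9, 31, 0 → max 62
Option 2 regrets: 0, 46, 19, 26, 53 → max 53
Option 3 regrets: 17, 38, 0, 2, 58 → max 58
Option 4 regrets: 52, 60, 31, 0, 56 → max 60
Option 5 regrets: 28, 0, 38, 21, 52 → max 52
Option 6 regrets: 37, 65, 23, 5, 39 → max 65
Smallest max regret = 52 → Option 5.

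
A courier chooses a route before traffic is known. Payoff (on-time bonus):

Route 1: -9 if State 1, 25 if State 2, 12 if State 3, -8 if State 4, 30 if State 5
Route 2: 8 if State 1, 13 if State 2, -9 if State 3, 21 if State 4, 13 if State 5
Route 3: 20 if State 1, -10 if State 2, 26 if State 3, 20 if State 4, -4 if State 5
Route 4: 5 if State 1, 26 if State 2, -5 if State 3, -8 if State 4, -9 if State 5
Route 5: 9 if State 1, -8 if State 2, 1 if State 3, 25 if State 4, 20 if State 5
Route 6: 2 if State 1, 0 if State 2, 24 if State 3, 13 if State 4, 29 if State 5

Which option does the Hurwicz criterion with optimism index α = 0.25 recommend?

Route 6

Route 1: 0.25·30 + 0.75·(-9) = 0.75
Route 2: 0.25·21 + 0.75·(-9) = -1.5
Route 3: 0.25·26 + 0.75·(-10) = -1
Route 4: 0.25·26 + 0.75·(-9) = -0.25
Route 5: 0.25·25 + 0.75·(-8) = 0.25
Route 6: 0.25·29 + 0.75·0 = 7.25
Highest Hurwicz score = 7.25 → Route 6.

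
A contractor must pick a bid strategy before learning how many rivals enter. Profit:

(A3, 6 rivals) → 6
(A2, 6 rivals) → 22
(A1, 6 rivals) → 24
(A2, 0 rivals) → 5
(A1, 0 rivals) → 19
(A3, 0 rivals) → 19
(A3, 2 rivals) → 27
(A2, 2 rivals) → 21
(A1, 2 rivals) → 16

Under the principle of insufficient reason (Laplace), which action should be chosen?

A1

Row averages: A1=59/3, A2=16, A3=52/3
Highest average = 59/3 → A1.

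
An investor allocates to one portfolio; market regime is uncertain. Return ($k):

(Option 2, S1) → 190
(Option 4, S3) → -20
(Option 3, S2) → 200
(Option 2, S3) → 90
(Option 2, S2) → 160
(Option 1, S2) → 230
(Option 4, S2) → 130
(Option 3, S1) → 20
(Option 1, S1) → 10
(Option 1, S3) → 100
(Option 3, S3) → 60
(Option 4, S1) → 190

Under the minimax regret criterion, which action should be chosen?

Column bests: S1=190, S2=230, S3=100.
Option 1 regrets: 180, 0, 0 → max 180
Option 2 regrets: 0, 70, 10 → max 70
Option 3 regrets: 170, 30, 40 → max 170
Option 4 regrets: 0, 100, 120 → max 120
Smallest max regret = 70 → Option 2.

Option 2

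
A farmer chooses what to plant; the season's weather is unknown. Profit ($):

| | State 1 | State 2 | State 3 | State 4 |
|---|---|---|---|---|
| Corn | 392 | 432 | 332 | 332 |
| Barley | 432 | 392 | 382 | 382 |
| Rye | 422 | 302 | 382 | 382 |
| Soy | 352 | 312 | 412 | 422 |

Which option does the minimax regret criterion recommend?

Column bests: State 1=432, State 2=432, State 3=412, State 4=422.
Corn regrets: 40, 0, 80, 90 → max 90
Barley regrets: 0, 40, 30, 40 → max 40
Rye regrets: 10, 130, 30, 40 → max 130
Soy regrets: 80, 120, 0, 0 → max 120
Smallest max regret = 40 → Barley.

Barley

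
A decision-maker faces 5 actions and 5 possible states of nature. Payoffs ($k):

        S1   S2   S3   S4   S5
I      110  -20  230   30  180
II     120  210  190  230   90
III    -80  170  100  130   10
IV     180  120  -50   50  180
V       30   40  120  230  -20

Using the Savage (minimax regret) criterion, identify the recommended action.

II

Column bests: S1=180, S2=210, S3=230, S4=230, S5=180.
I regrets: 70, 230, 0, 200, 0 → max 230
II regrets: 60, 0, 40, 0, 90 → max 90
III regrets: 260, 40, 130, 100, 170 → max 260
IV regrets: 0, 90, 280, 180, 0 → max 280
V regrets: 150, 170, 110, 0, 200 → max 200
Smallest max regret = 90 → II.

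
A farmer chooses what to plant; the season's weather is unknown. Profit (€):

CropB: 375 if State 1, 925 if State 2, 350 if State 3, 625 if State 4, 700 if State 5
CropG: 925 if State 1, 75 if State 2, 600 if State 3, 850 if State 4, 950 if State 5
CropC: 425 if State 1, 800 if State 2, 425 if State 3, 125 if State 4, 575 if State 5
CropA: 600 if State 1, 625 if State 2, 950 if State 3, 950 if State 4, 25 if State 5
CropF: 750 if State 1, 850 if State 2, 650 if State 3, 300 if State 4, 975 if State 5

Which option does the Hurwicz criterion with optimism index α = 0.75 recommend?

CropF

CropB: 0.75·925 + 0.25·350 = 781.25
CropG: 0.75·950 + 0.25·75 = 731.25
CropC: 0.75·800 + 0.25·125 = 631.25
CropA: 0.75·950 + 0.25·25 = 718.75
CropF: 0.75·975 + 0.25·300 = 806.25
Highest Hurwicz score = 806.25 → CropF.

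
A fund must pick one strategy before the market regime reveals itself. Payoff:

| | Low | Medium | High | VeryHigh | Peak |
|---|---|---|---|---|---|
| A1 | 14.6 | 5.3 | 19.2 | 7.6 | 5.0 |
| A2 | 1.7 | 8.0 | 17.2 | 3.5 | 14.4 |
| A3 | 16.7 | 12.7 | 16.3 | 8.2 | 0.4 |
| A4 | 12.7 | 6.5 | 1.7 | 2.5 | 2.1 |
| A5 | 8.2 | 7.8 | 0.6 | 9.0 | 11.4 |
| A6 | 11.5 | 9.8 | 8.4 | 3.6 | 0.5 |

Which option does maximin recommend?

A1

Row minima: A1=5.0, A2=1.7, A3=0.4, A4=1.7, A5=0.6, A6=0.5
Best worst-case = 5.0 → A1.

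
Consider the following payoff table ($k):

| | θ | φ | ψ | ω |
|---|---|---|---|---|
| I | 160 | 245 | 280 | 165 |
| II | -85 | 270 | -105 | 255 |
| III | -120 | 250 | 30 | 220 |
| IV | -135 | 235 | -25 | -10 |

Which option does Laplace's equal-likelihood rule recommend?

I

Row averages: I=212.5, II=83.75, III=95, IV=16.25
Highest average = 212.5 → I.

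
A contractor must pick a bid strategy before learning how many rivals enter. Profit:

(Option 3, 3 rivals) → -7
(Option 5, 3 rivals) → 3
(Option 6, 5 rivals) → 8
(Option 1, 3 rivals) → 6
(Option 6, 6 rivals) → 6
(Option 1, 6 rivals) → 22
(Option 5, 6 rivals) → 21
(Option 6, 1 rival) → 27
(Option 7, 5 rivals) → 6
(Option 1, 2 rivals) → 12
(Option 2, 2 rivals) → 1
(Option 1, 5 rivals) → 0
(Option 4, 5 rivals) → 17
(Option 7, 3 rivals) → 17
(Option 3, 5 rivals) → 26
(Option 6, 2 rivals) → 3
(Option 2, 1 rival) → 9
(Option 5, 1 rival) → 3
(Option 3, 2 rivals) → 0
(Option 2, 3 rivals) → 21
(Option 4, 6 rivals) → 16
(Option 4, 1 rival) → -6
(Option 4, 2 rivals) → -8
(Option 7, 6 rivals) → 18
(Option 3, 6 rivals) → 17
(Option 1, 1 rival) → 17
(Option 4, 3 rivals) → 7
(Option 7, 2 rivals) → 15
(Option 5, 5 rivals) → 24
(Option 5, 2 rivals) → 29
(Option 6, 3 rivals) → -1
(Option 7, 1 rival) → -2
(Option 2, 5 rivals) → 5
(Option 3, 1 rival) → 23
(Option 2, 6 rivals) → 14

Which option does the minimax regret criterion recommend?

Column bests: 1 rival=27, 2 rivals=29, 3 rivals=21, 5 rivals=26, 6 rivals=22.
Option 1 regrets: 10, 17, 15, 26, 0 → max 26
Option 2 regrets: 18, 28, 0, 21, 8 → max 28
Option 3 regrets: 4, 29, 28, 0, 5 → max 29
Option 4 regrets: 33, 37, 14, 9, 6 → max 37
Option 5 regrets: 24, 0, 18, 2, 1 → max 24
Option 6 regrets: 0, 26, 22, 18, 16 → max 26
Option 7 regrets: 29, 14, 4, 20, 4 → max 29
Smallest max regret = 24 → Option 5.

Option 5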